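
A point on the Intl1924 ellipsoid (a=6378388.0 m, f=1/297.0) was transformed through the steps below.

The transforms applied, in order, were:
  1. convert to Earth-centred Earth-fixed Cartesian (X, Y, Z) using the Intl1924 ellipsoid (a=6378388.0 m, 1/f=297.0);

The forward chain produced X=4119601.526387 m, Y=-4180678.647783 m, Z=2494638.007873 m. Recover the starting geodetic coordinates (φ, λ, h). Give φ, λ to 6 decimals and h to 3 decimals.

start: X=4119601.5264, Y=-4180678.6478, Z=2494638.0079 m
→ geod (Bowring, a=6378388.000): φ=23.16627800°, λ=-45.42160000°, h=2404.5300 m

φ=23.166278°, λ=-45.421600°, h=2404.530 m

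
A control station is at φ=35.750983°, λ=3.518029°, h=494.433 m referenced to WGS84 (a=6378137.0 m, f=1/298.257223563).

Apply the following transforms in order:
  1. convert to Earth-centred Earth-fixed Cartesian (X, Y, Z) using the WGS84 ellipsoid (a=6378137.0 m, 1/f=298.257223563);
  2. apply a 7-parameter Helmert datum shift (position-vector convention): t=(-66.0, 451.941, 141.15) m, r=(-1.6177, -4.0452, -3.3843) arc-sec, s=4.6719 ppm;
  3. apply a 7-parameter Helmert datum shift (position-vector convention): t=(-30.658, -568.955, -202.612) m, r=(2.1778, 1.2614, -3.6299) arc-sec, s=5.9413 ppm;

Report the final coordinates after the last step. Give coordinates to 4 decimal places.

X=5172744.6370 m, Y=317717.7885 m, Z=3706140.6659 m

start: φ=35.750983°, λ=3.518029°, h=494.433 m
→ ECEF (a=6378137.000, f=1/298.257223563): X=5172825.5909, Y=318017.3966, Z=3706092.1105
→ Helmert 7p (PV): X=5172716.2927, Y=318415.0159, Z=3706349.5291
→ Helmert 7p (PV): X=5172744.6370, Y=317717.7885, Z=3706140.6659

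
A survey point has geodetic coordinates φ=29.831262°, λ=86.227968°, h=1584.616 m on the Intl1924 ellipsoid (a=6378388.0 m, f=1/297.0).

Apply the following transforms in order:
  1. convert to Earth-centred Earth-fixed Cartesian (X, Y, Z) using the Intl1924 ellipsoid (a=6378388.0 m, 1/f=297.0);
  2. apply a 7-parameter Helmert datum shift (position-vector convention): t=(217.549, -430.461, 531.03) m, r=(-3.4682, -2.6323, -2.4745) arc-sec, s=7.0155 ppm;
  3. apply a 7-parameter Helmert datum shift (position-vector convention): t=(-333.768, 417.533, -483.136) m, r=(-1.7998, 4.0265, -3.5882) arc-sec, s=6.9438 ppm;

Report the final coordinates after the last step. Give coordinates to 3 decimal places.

X=364478.891 m, Y=5527331.676 m, Z=3154943.093 m

start: φ=29.831262°, λ=86.227968°, h=1584.616 m
→ ECEF (a=6378388.000, f=1/297.0): X=364406.2321, Y=5527197.5823, Z=3154994.7848
→ Helmert 7p (PV): X=364652.3827, Y=5526854.5751, Z=3155459.6625
→ Helmert 7p (PV): X=364478.8913, Y=5527331.6756, Z=3154943.0930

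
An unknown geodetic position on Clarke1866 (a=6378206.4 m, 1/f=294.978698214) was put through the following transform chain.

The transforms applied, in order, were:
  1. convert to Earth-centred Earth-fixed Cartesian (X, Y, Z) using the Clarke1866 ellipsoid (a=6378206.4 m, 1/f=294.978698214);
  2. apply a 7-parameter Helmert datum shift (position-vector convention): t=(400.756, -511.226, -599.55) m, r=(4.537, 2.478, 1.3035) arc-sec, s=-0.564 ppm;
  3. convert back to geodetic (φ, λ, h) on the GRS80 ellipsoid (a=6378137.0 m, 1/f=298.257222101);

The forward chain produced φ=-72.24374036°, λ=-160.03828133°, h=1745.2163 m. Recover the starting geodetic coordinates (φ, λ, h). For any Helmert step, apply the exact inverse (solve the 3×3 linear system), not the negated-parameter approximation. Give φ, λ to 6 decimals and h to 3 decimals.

φ=-72.241834°, λ=-160.052363°, h=1385.863 m

start: φ=-72.243740°, λ=-160.038281°, h=1745.216 m
→ ECEF (a=6378137.000, f=1/298.257222101): X=-1834344.3714, Y=-666259.1384, Z=-6053698.0766
→ Helmert⁻¹: X=-1834677.6501, Y=-665869.8378, Z=-6053109.3353
→ geod (Bowring, a=6378206.400): φ=-72.24183400°, λ=-160.05236300°, h=1385.8630 m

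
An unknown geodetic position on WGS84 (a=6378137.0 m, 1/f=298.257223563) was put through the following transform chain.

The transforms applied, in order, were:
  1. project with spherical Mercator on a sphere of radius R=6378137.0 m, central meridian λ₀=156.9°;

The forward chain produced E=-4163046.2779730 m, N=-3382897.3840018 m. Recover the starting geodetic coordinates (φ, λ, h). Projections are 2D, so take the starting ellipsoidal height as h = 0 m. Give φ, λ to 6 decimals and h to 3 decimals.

start: E=-4163046.2780, N=-3382897.3840 m
→ merc⁻¹: φ=-29.05695700°, λ=119.50271900°

φ=-29.056957°, λ=119.502719°, h=0.000 m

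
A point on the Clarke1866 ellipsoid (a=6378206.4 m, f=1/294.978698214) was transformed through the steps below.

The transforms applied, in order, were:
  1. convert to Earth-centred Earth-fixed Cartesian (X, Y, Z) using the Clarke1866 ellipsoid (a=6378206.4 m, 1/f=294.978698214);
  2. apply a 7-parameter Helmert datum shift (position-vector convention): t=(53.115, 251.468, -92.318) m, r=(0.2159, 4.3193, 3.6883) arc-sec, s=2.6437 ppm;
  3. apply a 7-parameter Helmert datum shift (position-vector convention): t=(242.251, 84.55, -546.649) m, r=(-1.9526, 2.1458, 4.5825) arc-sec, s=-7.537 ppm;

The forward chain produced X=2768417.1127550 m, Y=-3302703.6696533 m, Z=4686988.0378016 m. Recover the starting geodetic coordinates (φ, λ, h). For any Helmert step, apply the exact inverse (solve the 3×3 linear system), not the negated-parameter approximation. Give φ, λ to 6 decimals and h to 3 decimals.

φ=47.600557°, λ=-50.039346°, h=1177.379 m

start: X=2768417.1128, Y=-3302703.6697, Z=4686988.0378 m
→ Helmert⁻¹: X=2768073.5807, Y=-3302918.9848, Z=4687567.5467
→ Helmert⁻¹: X=2767855.9187, Y=-3303206.3067, Z=4687708.8899
→ geod (Bowring, a=6378206.400): φ=47.60055700°, λ=-50.03934600°, h=1177.3790 m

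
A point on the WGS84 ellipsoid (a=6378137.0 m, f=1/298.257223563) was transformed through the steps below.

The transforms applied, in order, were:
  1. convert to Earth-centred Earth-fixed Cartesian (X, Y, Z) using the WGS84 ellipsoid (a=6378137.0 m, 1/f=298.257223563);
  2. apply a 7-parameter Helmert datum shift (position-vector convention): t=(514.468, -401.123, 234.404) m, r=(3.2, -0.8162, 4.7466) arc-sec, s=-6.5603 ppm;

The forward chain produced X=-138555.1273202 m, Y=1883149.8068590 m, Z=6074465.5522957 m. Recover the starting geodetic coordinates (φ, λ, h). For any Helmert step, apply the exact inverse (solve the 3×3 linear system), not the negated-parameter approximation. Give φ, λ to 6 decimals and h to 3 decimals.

φ=72.835719°, λ=94.220443°, h=2496.581 m

start: X=-138555.1273, Y=1883149.8069, Z=6074465.5523 m
→ Helmert⁻¹: X=-139003.1245, Y=1883660.7214, Z=6074242.3242
→ geod (Bowring, a=6378137.000): φ=72.83571900°, λ=94.22044300°, h=2496.5810 m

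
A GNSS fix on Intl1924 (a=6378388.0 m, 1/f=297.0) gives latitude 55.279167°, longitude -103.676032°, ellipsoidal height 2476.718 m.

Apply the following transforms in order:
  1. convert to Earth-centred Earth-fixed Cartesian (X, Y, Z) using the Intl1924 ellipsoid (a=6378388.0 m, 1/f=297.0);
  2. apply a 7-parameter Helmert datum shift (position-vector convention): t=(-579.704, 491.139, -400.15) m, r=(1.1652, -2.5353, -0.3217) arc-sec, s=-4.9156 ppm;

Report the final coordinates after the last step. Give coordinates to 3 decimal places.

X=-861890.464 m, Y=-3538923.767 m, Z=5220833.521 m

start: φ=55.279167°, λ=-103.676032°, h=2476.718 m
→ ECEF (a=6378388.000, f=1/297.0): X=-861245.2960, Y=-3539404.1522, Z=5221289.9165
→ Helmert 7p (PV): X=-861890.4637, Y=-3538923.7669, Z=5220833.5207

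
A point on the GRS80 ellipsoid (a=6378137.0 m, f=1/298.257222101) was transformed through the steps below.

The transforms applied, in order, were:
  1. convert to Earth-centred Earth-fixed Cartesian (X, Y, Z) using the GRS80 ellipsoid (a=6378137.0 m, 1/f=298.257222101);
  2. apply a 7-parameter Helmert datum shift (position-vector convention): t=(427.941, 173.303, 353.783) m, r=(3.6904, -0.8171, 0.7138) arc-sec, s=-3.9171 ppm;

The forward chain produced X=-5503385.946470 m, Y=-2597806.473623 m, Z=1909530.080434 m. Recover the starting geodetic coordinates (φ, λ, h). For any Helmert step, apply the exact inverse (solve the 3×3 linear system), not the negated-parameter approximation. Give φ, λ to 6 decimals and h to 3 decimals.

start: X=-5503385.9465, Y=-2597806.4736, Z=1909530.0804 m
→ Helmert⁻¹: X=-5503836.8736, Y=-2597936.7471, Z=1909252.0600
→ geod (Bowring, a=6378137.000): φ=17.52698400°, λ=-154.73161900°, h=2403.4860 m

φ=17.526984°, λ=-154.731619°, h=2403.486 m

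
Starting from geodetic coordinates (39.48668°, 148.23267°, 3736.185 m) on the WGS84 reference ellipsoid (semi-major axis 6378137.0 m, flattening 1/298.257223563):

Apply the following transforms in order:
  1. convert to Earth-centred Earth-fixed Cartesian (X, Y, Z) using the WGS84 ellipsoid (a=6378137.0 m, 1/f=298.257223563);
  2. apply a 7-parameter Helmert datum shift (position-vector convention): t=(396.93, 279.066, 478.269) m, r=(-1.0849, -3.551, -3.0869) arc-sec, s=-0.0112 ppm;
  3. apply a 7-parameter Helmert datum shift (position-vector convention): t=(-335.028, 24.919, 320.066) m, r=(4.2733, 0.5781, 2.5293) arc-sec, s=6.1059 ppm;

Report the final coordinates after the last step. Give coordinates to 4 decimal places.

start: φ=39.486680°, λ=148.232670°, h=3736.185 m
→ ECEF (a=6378137.000, f=1/298.257223563): X=-4193177.4266, Y=2596571.2213, Z=4036538.1274
→ Helmert 7p (PV): X=-4192811.0820, Y=2596934.2432, Z=4036930.5053
→ Helmert 7p (PV): X=-4193192.2413, Y=2596839.9689, Z=4037340.7741

X=-4193192.2413 m, Y=2596839.9689 m, Z=4037340.7741 m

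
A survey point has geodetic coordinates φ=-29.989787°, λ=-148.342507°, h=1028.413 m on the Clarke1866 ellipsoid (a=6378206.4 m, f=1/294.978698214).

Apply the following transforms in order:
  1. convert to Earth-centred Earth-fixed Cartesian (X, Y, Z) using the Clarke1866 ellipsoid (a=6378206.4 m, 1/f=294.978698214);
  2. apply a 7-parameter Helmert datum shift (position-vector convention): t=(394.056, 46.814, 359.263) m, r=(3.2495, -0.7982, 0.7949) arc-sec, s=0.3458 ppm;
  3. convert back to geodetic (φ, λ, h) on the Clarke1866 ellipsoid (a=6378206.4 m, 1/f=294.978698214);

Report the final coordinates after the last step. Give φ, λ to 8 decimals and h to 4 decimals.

start: φ=-29.989787°, λ=-148.342507°, h=1028.413 m
→ ECEF (a=6378206.400, f=1/294.978698214): X=-4706990.9058, Y=-2902274.9587, Z=-3169734.2121
→ Helmert 7p (PV): X=-4706575.0266, Y=-2902197.3520, Z=-3169439.9827
→ geod (Bowring, a=6378206.400): φ=-29.98926801°, λ=-148.34092979°, h=539.4663 m

φ=-29.98926801°, λ=-148.34092979°, h=539.4663 m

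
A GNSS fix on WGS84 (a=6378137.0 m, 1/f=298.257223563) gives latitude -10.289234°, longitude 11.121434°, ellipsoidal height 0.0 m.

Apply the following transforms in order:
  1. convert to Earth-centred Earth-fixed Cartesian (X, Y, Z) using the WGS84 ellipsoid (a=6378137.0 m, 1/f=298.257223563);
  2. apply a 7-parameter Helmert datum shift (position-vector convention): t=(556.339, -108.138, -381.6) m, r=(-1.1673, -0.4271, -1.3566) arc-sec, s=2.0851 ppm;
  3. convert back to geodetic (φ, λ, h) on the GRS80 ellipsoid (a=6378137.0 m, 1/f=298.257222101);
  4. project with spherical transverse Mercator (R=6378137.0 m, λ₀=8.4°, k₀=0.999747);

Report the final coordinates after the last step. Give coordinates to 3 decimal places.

start: φ=-10.289234°, λ=11.121434°, h=0.000 m
→ ECEF (a=6378137.000, f=1/298.257223563): X=6158373.8653, Y=1210617.5791, Z=-1131740.1709
→ Helmert 7p (PV): X=6158953.3508, Y=1210465.0570, Z=-1132118.2301
→ geod (Bowring, a=6378137.000): φ=-10.29172605°, λ=11.11904757°, h=598.0517 m
→ tm (R=6378137.0, λ₀=8.4°): E=297842.4054, N=-1146643.1818

E=297842.405 m, N=-1146643.182 m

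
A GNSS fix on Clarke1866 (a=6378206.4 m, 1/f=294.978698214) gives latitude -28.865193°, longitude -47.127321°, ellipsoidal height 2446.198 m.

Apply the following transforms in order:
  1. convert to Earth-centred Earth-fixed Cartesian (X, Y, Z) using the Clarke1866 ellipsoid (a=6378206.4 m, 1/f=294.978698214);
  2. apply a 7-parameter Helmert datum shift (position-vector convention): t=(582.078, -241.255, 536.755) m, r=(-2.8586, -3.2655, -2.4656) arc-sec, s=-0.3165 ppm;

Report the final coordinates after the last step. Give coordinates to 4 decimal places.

X=3805434.1008 m, Y=-4098755.5357 m, Z=-3061181.8395 m

start: φ=-28.865193°, λ=-47.127321°, h=2446.198 m
→ ECEF (a=6378206.400, f=1/294.978698214): X=3804853.7441, Y=-4098427.6626, Z=-3061836.6000
→ Helmert 7p (PV): X=3805434.1008, Y=-4098755.5357, Z=-3061181.8395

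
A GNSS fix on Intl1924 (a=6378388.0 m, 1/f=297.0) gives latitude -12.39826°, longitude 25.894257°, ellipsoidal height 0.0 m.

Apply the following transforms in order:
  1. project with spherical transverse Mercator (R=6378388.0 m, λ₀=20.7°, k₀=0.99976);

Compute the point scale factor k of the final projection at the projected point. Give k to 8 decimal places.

start: φ=-12.398260°, λ=25.894257°, h=0.000 m
→ into tm (λ₀=20.7°): φ=-12.39826000°, λ−λ₀=5.19425700°
scale k = 1.00369130

1.00369130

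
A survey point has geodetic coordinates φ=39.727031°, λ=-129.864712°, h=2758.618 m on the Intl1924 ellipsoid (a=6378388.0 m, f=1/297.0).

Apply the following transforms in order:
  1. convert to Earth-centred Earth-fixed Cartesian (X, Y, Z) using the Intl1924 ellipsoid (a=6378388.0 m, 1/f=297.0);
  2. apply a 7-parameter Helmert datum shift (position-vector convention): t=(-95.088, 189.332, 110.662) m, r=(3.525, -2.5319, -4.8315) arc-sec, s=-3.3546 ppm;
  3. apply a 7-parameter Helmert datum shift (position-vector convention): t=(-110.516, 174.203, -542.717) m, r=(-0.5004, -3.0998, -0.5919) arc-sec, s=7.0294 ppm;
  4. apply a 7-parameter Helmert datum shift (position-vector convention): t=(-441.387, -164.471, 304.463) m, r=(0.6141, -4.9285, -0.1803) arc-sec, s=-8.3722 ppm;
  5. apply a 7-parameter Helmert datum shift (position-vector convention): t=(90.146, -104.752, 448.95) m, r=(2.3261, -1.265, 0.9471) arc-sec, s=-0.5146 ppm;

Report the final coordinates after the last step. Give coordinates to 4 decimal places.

X=-3150925.2285 m, Y=-3772088.8633 m, Z=4056562.9684 m

start: φ=39.727031°, λ=-129.864712°, h=2758.618 m
→ ECEF (a=6378388.000, f=1/297.0): X=-3150067.0980, Y=-3772156.6441, Z=4056552.4414
→ Helmert 7p (PV): X=-3150289.7707, Y=-3771950.1968, Z=4056546.3636
→ Helmert 7p (PV): X=-3150494.2187, Y=-3771783.6269, Z=4055993.9688
→ Helmert 7p (PV): X=-3151009.4393, Y=-3771925.8415, Z=4056177.9674
→ Helmert 7p (PV): X=-3150925.2285, Y=-3772088.8633, Z=4056562.9684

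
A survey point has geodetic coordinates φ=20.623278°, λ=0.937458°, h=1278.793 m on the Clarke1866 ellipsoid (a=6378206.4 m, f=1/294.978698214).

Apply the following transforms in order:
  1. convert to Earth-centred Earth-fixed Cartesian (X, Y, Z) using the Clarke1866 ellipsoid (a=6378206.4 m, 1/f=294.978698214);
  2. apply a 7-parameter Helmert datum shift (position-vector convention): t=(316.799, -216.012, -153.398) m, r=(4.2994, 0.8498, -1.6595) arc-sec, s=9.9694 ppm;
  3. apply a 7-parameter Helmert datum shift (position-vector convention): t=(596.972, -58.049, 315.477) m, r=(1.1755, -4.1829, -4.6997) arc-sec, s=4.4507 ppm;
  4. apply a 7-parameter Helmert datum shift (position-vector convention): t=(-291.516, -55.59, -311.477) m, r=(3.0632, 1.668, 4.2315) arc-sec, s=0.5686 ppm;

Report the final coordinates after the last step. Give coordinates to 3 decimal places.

X=5973068.721 m, Y=97244.873 m, Z=2232662.189 m

start: φ=20.623278°, λ=0.937458°, h=1278.793 m
→ ECEF (a=6378206.400, f=1/294.978698214): X=5972373.9526, Y=97727.0832, Z=2232725.8733
→ Helmert 7p (PV): X=5972760.2777, Y=97417.4548, Z=2232572.1652
→ Helmert 7p (PV): X=5973340.7771, Y=97211.0272, Z=2233019.2576
→ Helmert 7p (PV): X=5973068.7211, Y=97244.8728, Z=2232662.1894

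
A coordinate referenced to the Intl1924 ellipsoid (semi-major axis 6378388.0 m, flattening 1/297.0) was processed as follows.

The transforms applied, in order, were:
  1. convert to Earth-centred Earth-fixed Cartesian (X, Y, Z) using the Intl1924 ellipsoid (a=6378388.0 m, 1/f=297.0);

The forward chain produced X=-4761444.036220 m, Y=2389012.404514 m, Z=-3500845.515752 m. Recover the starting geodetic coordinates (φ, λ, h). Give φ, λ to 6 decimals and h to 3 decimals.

φ=-33.489182°, λ=153.355196°, h=2643.615 m

start: X=-4761444.0362, Y=2389012.4045, Z=-3500845.5158 m
→ geod (Bowring, a=6378388.000): φ=-33.48918200°, λ=153.35519600°, h=2643.6150 m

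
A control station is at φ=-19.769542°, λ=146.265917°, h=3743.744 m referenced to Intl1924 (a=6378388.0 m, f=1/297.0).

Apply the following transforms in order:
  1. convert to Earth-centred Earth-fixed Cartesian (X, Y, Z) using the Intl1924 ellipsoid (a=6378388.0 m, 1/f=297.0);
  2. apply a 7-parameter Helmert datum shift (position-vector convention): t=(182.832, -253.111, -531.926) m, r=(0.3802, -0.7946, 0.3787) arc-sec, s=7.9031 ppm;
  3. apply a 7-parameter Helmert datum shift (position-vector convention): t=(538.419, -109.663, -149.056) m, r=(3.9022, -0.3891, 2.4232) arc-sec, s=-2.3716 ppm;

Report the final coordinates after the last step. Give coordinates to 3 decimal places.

start: φ=-19.769542°, λ=146.265917°, h=3743.744 m
→ ECEF (a=6378388.000, f=1/297.0): X=-4996631.8591, Y=3336635.2298, Z=-2144998.5812
→ Helmert 7p (PV): X=-4996486.3788, Y=3336403.2685, Z=-2145560.5578
→ Helmert 7p (PV): X=-4995971.2587, Y=3336267.5848, Z=-2145650.8316

X=-4995971.259 m, Y=3336267.585 m, Z=-2145650.832 m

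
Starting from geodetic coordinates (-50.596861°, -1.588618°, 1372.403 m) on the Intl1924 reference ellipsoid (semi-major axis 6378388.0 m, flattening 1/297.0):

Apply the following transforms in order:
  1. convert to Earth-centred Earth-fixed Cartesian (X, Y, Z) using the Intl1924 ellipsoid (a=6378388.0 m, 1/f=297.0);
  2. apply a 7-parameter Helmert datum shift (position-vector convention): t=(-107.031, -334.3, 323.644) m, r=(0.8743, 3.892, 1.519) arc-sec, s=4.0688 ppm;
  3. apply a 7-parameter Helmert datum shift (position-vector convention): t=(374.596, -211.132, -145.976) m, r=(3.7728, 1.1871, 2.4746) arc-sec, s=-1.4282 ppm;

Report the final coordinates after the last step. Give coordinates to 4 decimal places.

start: φ=-50.596861°, λ=-1.588618°, h=1372.403 m
→ ECEF (a=6378388.000, f=1/297.0): X=4056289.2666, Y=-112495.9986, Z=-4906354.5086
→ Helmert 7p (PV): X=4056106.9901, Y=-112780.0876, Z=-4906127.8426
→ Helmert 7p (PV): X=4056448.9104, Y=-112852.6586, Z=-4906292.2183

X=4056448.9104 m, Y=-112852.6586 m, Z=-4906292.2183 m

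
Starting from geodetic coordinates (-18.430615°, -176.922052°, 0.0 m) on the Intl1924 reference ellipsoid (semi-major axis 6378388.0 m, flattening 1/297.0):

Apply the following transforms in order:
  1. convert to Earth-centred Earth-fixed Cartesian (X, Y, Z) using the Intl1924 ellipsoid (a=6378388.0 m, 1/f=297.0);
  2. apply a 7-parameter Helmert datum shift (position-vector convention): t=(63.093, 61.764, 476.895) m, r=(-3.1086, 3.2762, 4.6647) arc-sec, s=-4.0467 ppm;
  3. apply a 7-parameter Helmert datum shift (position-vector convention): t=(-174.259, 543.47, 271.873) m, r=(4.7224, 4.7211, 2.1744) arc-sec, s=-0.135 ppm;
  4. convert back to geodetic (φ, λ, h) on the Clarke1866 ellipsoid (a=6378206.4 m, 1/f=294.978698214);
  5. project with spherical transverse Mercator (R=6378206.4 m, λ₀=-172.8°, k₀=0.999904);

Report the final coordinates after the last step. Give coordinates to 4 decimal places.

E=-436042.5049 m, N=-2055583.0958 m

start: φ=-18.430615°, λ=-176.922052°, h=0.000 m
→ ECEF (a=6378388.000, f=1/297.0): X=-6044524.4678, Y=-325026.5518, Z=-2003682.2890
→ Helmert 7p (PV): X=-6044461.3892, Y=-325130.3667, Z=-2003096.3797
→ Helmert 7p (PV): X=-6044677.2527, Y=-324604.7117, Z=-2002693.3312
→ geod (Bowring, a=6378206.400): φ=-18.42255897°, λ=-176.92611664°, h=6.8659 m
→ tm (R=6378206.4, λ₀=-172.8°): E=-436042.5049, N=-2055583.0958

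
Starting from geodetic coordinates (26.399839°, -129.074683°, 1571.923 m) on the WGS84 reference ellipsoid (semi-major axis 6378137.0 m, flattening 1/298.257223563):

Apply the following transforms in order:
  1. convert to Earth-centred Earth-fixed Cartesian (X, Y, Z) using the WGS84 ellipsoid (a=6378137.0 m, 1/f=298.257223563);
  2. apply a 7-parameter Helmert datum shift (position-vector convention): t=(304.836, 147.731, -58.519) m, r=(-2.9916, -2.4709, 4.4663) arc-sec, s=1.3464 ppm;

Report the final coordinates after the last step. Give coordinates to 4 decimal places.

X=-3603989.5754 m, Y=-4439055.6978 m, Z=2819474.5848 m

start: φ=26.399839°, λ=-129.074683°, h=1571.923 m
→ ECEF (a=6378137.000, f=1/298.257223563): X=-3604351.9052, Y=-4439160.2993, Z=2819508.1008
→ Helmert 7p (PV): X=-3603989.5754, Y=-4439055.6978, Z=2819474.5848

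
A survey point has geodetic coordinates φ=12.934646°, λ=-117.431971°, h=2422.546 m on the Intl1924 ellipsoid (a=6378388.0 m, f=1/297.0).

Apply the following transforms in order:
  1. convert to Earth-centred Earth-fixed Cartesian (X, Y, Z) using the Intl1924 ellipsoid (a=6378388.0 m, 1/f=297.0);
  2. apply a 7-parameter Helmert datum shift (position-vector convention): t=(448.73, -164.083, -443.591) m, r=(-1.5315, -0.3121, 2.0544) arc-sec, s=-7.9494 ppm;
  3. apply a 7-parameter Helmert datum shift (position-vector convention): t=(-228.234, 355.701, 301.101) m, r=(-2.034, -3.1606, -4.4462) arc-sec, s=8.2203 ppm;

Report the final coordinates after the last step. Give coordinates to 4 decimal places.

start: φ=12.934646°, λ=-117.431971°, h=2422.546 m
→ ECEF (a=6378388.000, f=1/297.0): X=-2865501.1321, Y=-5520570.2989, Z=1418918.1504
→ Helmert 7p (PV): X=-2864976.7855, Y=-5520708.5016, Z=1418499.9335
→ Helmert 7p (PV): X=-2865369.3105, Y=-5520322.4371, Z=1418823.2353

X=-2865369.3105 m, Y=-5520322.4371 m, Z=1418823.2353 m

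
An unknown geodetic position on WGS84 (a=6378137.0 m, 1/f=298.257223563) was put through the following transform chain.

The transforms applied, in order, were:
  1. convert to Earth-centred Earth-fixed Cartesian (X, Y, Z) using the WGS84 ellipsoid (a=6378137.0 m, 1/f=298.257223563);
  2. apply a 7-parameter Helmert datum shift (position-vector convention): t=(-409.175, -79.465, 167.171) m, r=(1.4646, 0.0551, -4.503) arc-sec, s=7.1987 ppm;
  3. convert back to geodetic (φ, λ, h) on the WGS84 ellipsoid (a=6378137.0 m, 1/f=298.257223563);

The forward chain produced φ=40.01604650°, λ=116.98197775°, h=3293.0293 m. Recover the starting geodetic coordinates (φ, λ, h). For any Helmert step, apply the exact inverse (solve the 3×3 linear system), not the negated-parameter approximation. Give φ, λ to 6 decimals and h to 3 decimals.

φ=40.015190°, λ=116.978395°, h=3051.596 m

start: φ=40.016046°, λ=116.981978°, h=3293.029 m
→ ECEF (a=6378137.000, f=1/298.257223563): X=-2220495.9660, Y=4361359.5800, Z=4081467.7131
→ Helmert⁻¹: X=-2220167.1138, Y=4361388.1589, Z=4081239.6008
→ geod (Bowring, a=6378137.000): φ=40.01519000°, λ=116.97839500°, h=3051.5960 m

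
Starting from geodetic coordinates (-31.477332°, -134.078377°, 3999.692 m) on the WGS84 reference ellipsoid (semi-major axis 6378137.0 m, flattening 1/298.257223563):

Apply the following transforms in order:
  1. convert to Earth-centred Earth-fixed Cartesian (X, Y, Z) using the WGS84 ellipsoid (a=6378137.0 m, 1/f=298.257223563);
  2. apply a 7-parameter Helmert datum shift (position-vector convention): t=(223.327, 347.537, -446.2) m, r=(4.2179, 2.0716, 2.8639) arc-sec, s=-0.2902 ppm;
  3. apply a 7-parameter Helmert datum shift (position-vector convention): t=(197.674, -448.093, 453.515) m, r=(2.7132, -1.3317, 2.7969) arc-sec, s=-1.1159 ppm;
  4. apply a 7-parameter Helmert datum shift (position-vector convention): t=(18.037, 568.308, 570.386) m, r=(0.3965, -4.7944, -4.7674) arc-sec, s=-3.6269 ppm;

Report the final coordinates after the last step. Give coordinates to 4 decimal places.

start: φ=-31.477332°, λ=-134.078377°, h=3999.692 m
→ ECEF (a=6378137.000, f=1/298.257223563): X=-3789825.5532, Y=-3913751.0116, Z=-3313232.2328
→ Helmert 7p (PV): X=-3789580.0618, Y=-3913387.2068, Z=-3313719.4407
→ Helmert 7p (PV): X=-3789303.7002, Y=-3913838.7301, Z=-3313338.1709
→ Helmert 7p (PV): X=-3789285.3654, Y=-3913162.2759, Z=-3312851.3692

X=-3789285.3654 m, Y=-3913162.2759 m, Z=-3312851.3692 m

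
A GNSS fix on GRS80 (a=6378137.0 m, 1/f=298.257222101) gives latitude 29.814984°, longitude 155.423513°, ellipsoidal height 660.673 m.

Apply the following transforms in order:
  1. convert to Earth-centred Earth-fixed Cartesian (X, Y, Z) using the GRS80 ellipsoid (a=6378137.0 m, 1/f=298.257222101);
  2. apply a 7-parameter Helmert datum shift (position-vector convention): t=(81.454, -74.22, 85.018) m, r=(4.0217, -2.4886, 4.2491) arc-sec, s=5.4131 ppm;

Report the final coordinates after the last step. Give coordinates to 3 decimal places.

X=-5037286.649 m, Y=2303508.536 m, Z=3153010.447 m

start: φ=29.814984°, λ=155.423513°, h=660.673 m
→ ECEF (a=6378137.000, f=1/298.257222101): X=-5037255.3379, Y=2303735.5297, Z=3152924.2194
→ Helmert 7p (PV): X=-5037286.6492, Y=2303508.5356, Z=3153010.4472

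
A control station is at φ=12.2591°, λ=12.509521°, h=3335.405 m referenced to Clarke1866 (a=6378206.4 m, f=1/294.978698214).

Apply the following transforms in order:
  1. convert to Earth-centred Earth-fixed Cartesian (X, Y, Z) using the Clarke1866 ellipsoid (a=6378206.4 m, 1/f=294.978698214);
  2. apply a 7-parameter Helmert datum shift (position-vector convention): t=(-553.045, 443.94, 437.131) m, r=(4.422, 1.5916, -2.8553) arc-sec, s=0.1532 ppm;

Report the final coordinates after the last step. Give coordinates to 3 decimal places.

start: φ=12.259100°, λ=12.509521°, h=3335.405 m
→ ECEF (a=6378206.400, f=1/294.978698214): X=6088911.5919, Y=1350940.7809, Z=1346049.6177
→ Helmert 7p (PV): X=6088388.5672, Y=1351271.7825, Z=1346468.9331

X=6088388.567 m, Y=1351271.782 m, Z=1346468.933 m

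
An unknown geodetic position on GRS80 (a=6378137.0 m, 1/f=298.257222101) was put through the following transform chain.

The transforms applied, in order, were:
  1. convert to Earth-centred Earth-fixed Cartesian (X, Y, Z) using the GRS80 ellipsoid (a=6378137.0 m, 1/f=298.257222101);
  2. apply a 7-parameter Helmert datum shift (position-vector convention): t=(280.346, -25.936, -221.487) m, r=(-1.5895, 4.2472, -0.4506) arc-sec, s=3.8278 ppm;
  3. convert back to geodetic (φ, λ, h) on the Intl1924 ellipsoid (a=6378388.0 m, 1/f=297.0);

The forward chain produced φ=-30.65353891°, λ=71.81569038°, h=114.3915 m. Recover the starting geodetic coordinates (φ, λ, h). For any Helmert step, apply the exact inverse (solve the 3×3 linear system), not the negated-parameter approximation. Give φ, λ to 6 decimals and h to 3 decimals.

start: φ=-30.653539°, λ=71.815690°, h=114.391 m
→ ECEF (a=6378388.000, f=1/297.0): X=1713917.4846, Y=5217724.9240, Z=-3233014.6914
→ Helmert⁻¹: X=1713685.7453, Y=5217759.5428, Z=-3232705.3348
→ geod (Bowring, a=6378137.000): φ=-30.65059800°, λ=71.81810000°, h=150.0680 m

φ=-30.650598°, λ=71.818100°, h=150.068 m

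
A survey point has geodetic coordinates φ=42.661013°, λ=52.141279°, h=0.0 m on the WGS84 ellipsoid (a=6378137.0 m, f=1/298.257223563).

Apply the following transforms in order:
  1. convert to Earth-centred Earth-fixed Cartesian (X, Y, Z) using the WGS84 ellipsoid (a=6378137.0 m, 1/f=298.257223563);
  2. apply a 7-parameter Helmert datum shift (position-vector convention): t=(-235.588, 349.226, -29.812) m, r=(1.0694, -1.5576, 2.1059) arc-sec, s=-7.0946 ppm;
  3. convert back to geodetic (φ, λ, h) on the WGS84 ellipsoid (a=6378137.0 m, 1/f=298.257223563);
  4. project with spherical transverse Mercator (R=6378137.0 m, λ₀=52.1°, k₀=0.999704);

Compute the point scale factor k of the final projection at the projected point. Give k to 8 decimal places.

start: φ=42.661013°, λ=52.141279°, h=0.000 m
→ ECEF (a=6378137.000, f=1/298.257223563): X=2882966.7768, Y=3708843.3418, Z=4299884.7203
→ Helmert 7p (PV): X=2882640.3992, Y=3709173.3960, Z=4299865.4015
→ geod (Bowring, a=6378137.000): φ=42.66051723°, λ=52.14689249°, h=31.2561 m
→ into tm (λ₀=52.1°): φ=42.66051723°, λ−λ₀=0.04689249°
scale k = 0.99970418

0.99970418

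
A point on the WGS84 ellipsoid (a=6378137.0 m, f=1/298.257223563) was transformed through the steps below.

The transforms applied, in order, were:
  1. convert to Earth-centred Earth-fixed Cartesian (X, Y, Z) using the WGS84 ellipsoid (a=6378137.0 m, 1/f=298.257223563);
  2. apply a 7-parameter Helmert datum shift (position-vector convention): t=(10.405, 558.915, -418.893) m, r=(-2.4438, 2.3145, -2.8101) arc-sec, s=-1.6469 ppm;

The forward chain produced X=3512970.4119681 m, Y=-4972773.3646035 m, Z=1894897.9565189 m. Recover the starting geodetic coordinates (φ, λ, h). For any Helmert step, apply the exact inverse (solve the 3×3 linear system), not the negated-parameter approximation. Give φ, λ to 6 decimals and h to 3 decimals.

φ=17.399279°, λ=-54.763673°, h=851.008 m

start: X=3512970.4120, Y=-4972773.3646, Z=1894897.9565 m
→ Helmert⁻¹: X=3513012.2805, Y=-4973315.0651, Z=1895300.4673
→ geod (Bowring, a=6378137.000): φ=17.39927900°, λ=-54.76367300°, h=851.0080 m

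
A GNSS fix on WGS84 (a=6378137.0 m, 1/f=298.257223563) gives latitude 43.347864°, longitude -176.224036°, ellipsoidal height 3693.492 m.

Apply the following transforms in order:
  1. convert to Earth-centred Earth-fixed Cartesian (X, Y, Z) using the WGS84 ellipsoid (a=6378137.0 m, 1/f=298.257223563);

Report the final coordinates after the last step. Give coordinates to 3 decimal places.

start: φ=43.347864°, λ=-176.224036°, h=3693.492 m
→ ECEF (a=6378137.000, f=1/298.257223563): X=-4638106.4483, Y=-306108.4413, Z=4358221.0293

X=-4638106.448 m, Y=-306108.441 m, Z=4358221.029 m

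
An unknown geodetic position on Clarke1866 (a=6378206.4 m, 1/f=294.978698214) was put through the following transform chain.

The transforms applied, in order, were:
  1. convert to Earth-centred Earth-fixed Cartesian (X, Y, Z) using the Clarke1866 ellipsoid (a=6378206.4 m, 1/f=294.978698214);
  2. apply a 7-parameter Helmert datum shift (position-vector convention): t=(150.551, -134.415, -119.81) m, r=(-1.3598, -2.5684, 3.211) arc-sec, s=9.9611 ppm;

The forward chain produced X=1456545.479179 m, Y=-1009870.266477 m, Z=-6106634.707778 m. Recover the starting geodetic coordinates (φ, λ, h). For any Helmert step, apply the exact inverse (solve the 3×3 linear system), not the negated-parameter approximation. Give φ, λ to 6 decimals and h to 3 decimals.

φ=-73.921251°, λ=-34.735251°, h=154.074 m

start: X=1456545.4792, Y=-1009870.2665, Z=-6106634.7078 m
→ Helmert⁻¹: X=1456288.6649, Y=-1009708.2071, Z=-6106478.8609
→ geod (Bowring, a=6378206.400): φ=-73.92125100°, λ=-34.73525100°, h=154.0740 m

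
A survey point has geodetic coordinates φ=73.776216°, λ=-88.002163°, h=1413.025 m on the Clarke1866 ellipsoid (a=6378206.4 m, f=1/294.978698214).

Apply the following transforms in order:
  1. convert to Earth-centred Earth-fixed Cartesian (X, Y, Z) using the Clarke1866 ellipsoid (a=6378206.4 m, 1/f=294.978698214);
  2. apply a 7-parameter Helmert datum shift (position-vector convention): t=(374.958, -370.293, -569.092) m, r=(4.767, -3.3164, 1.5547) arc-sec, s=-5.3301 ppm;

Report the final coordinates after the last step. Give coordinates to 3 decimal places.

X=62622.330 m, Y=-1787400.811 m, Z=6102542.705 m

start: φ=73.776216°, λ=-88.002163°, h=1413.025 m
→ ECEF (a=6378206.400, f=1/294.978698214): X=62332.3639, Y=-1786899.4616, Z=6103184.6219
→ Helmert 7p (PV): X=62622.3295, Y=-1787400.8108, Z=6102542.7046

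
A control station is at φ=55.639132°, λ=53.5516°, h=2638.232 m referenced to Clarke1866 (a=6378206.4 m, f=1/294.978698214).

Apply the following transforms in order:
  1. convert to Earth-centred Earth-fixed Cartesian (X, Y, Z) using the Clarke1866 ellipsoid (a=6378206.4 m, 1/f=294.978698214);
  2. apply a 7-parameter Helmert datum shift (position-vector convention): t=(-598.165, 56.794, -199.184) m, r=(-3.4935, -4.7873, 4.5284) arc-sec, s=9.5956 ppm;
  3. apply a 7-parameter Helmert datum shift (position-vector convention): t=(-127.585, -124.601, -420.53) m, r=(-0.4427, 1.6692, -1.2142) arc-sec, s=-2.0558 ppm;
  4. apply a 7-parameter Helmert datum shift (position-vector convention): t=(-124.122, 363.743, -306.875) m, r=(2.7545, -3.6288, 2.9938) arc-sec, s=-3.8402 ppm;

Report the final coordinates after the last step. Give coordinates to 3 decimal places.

start: φ=55.639132°, λ=53.551600°, h=2638.232 m
→ ECEF (a=6378206.400, f=1/294.978698214): X=2144518.3291, Y=2903615.4462, Z=5243846.1253
→ Helmert 7p (PV): X=2143755.2864, Y=2903835.9997, Z=5243697.8539
→ Helmert 7p (PV): X=2143682.8226, Y=2903704.0639, Z=5243242.9631
→ Helmert 7p (PV): X=2143416.0796, Y=2904017.7512, Z=5242992.4430

X=2143416.080 m, Y=2904017.751 m, Z=5242992.443 m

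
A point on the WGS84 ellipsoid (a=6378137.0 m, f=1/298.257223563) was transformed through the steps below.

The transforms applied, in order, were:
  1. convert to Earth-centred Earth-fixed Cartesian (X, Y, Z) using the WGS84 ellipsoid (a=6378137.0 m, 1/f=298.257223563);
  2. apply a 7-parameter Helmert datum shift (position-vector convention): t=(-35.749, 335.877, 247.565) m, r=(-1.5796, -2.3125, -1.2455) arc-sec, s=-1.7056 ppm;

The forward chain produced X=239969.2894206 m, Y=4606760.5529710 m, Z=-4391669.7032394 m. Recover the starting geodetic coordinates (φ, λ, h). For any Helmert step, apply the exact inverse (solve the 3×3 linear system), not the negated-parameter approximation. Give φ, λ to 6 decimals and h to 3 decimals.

φ=-43.787407°, λ=87.018437°, h=1188.846 m

start: X=239969.2894, Y=4606760.5530, Z=-4391669.7032 m
→ Helmert⁻¹: X=239928.3934, Y=4606467.6151, Z=-4391892.1722
→ geod (Bowring, a=6378137.000): φ=-43.78740700°, λ=87.01843700°, h=1188.8460 m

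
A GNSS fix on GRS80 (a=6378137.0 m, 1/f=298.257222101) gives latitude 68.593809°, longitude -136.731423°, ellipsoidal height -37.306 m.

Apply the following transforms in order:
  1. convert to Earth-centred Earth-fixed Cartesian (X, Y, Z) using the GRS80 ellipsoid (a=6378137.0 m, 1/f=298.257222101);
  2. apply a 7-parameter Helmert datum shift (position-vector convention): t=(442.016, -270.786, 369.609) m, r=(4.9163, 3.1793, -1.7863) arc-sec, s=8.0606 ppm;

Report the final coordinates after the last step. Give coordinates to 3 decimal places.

start: φ=68.593809°, λ=-136.731423°, h=-37.306 m
→ ECEF (a=6378137.000, f=1/298.257222101): X=-1699969.3274, Y=-1600210.7128, Z=5915551.0356
→ Helmert 7p (PV): X=-1699463.6913, Y=-1600620.6729, Z=5915956.3893

X=-1699463.691 m, Y=-1600620.673 m, Z=5915956.389 m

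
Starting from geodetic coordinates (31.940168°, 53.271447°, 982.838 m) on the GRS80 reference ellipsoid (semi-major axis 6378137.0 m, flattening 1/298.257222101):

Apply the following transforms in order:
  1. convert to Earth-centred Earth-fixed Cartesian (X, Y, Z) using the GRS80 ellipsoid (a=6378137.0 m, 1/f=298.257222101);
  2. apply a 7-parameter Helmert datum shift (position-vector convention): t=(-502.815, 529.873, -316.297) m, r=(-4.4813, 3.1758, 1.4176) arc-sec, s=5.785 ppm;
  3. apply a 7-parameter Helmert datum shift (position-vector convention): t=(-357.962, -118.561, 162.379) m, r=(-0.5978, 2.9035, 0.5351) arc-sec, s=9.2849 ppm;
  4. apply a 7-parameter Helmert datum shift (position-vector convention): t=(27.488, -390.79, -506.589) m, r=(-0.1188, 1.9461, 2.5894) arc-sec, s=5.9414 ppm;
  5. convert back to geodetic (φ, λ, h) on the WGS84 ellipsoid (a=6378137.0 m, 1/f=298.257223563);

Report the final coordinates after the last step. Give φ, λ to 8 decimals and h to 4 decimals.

φ=31.93491058°, λ=53.27932946°, h=357.6161 m

start: φ=31.940168°, λ=53.271447°, h=982.838 m
→ ECEF (a=6378137.000, f=1/298.257222101): X=3240339.7159, Y=4342730.9705, Z=3355323.1374
→ Helmert 7p (PV): X=3239877.4610, Y=4343381.1343, Z=3354882.0096
→ Helmert 7p (PV): X=3239585.5387, Y=4343321.0295, Z=3355017.3434
→ Helmert 7p (PV): X=3239609.4037, Y=4342998.6465, Z=3354497.6208
→ geod (Bowring, a=6378137.000): φ=31.93491058°, λ=53.27932946°, h=357.6161 m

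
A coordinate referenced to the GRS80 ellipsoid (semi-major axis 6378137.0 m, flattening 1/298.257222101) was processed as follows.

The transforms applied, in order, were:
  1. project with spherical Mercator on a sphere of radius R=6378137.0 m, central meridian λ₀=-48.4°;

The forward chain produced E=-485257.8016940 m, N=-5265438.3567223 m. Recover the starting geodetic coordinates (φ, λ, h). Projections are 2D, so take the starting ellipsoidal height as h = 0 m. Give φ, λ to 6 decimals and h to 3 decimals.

φ=-42.693521°, λ=-52.759145°, h=0.000 m

start: E=-485257.8017, N=-5265438.3567 m
→ merc⁻¹: φ=-42.69352100°, λ=-52.75914500°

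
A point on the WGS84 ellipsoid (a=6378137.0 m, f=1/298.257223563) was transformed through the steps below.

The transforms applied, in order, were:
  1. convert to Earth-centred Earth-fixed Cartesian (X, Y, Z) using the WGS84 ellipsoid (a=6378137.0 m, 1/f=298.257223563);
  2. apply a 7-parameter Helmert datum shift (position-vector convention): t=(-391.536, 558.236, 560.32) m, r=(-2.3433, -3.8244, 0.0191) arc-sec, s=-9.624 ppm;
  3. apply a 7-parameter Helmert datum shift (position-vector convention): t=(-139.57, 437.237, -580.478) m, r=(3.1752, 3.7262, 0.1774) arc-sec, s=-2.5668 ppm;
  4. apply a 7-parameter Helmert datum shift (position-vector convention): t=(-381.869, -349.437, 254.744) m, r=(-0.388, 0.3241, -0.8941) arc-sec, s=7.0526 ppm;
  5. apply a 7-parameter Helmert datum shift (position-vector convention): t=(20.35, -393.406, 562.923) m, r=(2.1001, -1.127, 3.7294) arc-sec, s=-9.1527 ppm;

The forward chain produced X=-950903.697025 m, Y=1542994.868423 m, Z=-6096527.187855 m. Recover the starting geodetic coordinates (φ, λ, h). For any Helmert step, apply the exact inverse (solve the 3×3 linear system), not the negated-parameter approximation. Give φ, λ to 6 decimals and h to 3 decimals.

start: X=-950903.6970, Y=1542994.8684, Z=-6096527.1879 m
→ Helmert⁻¹: X=-950938.1597, Y=1543357.5157, Z=-6097156.4342
→ Helmert⁻¹: X=-950546.6977, Y=1543703.4148, Z=-6097366.7657
→ Helmert⁻¹: X=-950298.0997, Y=1543177.1028, Z=-6096842.8596
→ Helmert⁻¹: X=-950028.6166, Y=1542703.0718, Z=-6097426.7208
→ geod (Bowring, a=6378137.000): φ=-73.55617300°, λ=121.62562500°, h=2424.8230 m

φ=-73.556173°, λ=121.625625°, h=2424.823 m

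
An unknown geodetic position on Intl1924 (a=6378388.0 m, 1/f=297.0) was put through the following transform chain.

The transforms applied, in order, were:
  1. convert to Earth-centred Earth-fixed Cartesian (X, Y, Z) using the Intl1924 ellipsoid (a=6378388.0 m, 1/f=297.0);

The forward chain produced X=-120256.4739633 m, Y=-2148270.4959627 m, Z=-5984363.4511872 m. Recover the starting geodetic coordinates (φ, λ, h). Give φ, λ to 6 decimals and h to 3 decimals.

φ=-70.347055°, λ=-93.203975°, h=53.614 m

start: X=-120256.4740, Y=-2148270.4960, Z=-5984363.4512 m
→ geod (Bowring, a=6378388.000): φ=-70.34705500°, λ=-93.20397500°, h=53.6140 m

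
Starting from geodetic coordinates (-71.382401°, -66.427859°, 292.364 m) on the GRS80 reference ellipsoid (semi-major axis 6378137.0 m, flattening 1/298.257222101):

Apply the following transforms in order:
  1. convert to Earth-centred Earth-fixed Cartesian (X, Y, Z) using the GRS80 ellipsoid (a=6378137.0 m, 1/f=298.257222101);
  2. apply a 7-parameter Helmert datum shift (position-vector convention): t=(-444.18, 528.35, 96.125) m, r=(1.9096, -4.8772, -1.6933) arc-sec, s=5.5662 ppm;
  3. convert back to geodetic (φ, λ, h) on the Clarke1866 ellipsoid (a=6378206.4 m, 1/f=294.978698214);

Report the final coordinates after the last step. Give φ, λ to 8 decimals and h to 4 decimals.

start: φ=-71.382401°, λ=-66.427859°, h=292.364 m
→ ECEF (a=6378137.000, f=1/298.257222101): X=816788.7037, Y=-1872036.0869, Z=-6022315.1332
→ Helmert 7p (PV): X=816476.1023, Y=-1871469.1075, Z=-6022250.5477
→ geod (Bowring, a=6378206.400): φ=-71.38898489°, λ=-66.42953650°, h=169.5785 m

φ=-71.38898489°, λ=-66.42953650°, h=169.5785 m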